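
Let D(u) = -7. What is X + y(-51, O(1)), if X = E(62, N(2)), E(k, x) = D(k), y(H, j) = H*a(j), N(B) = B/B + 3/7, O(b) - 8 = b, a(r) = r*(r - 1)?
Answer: -3679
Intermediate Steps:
a(r) = r*(-1 + r)
O(b) = 8 + b
N(B) = 10/7 (N(B) = 1 + 3*(⅐) = 1 + 3/7 = 10/7)
y(H, j) = H*j*(-1 + j) (y(H, j) = H*(j*(-1 + j)) = H*j*(-1 + j))
E(k, x) = -7
X = -7
X + y(-51, O(1)) = -7 - 51*(8 + 1)*(-1 + (8 + 1)) = -7 - 51*9*(-1 + 9) = -7 - 51*9*8 = -7 - 3672 = -3679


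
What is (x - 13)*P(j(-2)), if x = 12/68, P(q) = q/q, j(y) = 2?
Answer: -218/17 ≈ -12.824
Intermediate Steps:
P(q) = 1
x = 3/17 (x = 12*(1/68) = 3/17 ≈ 0.17647)
(x - 13)*P(j(-2)) = (3/17 - 13)*1 = -218/17*1 = -218/17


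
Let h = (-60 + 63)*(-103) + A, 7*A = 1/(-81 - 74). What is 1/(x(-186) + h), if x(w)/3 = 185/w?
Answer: -2170/677007 ≈ -0.0032053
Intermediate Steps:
A = -1/1085 (A = 1/(7*(-81 - 74)) = (⅐)/(-155) = (⅐)*(-1/155) = -1/1085 ≈ -0.00092166)
h = -335266/1085 (h = (-60 + 63)*(-103) - 1/1085 = 3*(-103) - 1/1085 = -309 - 1/1085 = -335266/1085 ≈ -309.00)
x(w) = 555/w (x(w) = 3*(185/w) = 555/w)
1/(x(-186) + h) = 1/(555/(-186) - 335266/1085) = 1/(555*(-1/186) - 335266/1085) = 1/(-185/62 - 335266/1085) = 1/(-677007/2170) = -2170/677007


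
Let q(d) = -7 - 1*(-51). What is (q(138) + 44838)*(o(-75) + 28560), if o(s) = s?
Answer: 1278463770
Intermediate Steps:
q(d) = 44 (q(d) = -7 + 51 = 44)
(q(138) + 44838)*(o(-75) + 28560) = (44 + 44838)*(-75 + 28560) = 44882*28485 = 1278463770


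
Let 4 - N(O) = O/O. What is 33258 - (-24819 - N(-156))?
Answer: 58080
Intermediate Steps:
N(O) = 3 (N(O) = 4 - O/O = 4 - 1*1 = 4 - 1 = 3)
33258 - (-24819 - N(-156)) = 33258 - (-24819 - 1*3) = 33258 - (-24819 - 3) = 33258 - 1*(-24822) = 33258 + 24822 = 58080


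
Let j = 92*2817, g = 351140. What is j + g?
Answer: 610304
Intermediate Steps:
j = 259164
j + g = 259164 + 351140 = 610304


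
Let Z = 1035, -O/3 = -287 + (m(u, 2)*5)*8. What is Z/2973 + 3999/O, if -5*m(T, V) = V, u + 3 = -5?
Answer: 1425538/300273 ≈ 4.7475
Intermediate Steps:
u = -8 (u = -3 - 5 = -8)
m(T, V) = -V/5
O = 909 (O = -3*(-287 + (-1/5*2*5)*8) = -3*(-287 - 2/5*5*8) = -3*(-287 - 2*8) = -3*(-287 - 16) = -3*(-303) = 909)
Z/2973 + 3999/O = 1035/2973 + 3999/909 = 1035*(1/2973) + 3999*(1/909) = 345/991 + 1333/303 = 1425538/300273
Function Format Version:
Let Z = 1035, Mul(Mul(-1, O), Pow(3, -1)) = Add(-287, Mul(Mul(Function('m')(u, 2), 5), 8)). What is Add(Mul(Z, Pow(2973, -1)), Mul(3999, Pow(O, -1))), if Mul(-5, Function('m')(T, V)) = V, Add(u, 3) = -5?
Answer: Rational(1425538, 300273) ≈ 4.7475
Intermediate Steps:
u = -8 (u = Add(-3, -5) = -8)
Function('m')(T, V) = Mul(Rational(-1, 5), V)
O = 909 (O = Mul(-3, Add(-287, Mul(Mul(Mul(Rational(-1, 5), 2), 5), 8))) = Mul(-3, Add(-287, Mul(Mul(Rational(-2, 5), 5), 8))) = Mul(-3, Add(-287, Mul(-2, 8))) = Mul(-3, Add(-287, -16)) = Mul(-3, -303) = 909)
Add(Mul(Z, Pow(2973, -1)), Mul(3999, Pow(O, -1))) = Add(Mul(1035, Pow(2973, -1)), Mul(3999, Pow(909, -1))) = Add(Mul(1035, Rational(1, 2973)), Mul(3999, Rational(1, 909))) = Add(Rational(345, 991), Rational(1333, 303)) = Rational(1425538, 300273)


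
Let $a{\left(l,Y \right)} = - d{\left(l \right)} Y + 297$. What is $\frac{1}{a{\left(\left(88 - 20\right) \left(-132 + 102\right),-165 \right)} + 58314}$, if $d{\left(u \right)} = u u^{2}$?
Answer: $- \frac{1}{1400794501389} \approx -7.1388 \cdot 10^{-13}$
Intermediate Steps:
$d{\left(u \right)} = u^{3}$
$a{\left(l,Y \right)} = 297 - Y l^{3}$ ($a{\left(l,Y \right)} = - l^{3} Y + 297 = - Y l^{3} + 297 = 297 - Y l^{3}$)
$\frac{1}{a{\left(\left(88 - 20\right) \left(-132 + 102\right),-165 \right)} + 58314} = \frac{1}{\left(297 - - 165 \left(\left(88 - 20\right) \left(-132 + 102\right)\right)^{3}\right) + 58314} = \frac{1}{\left(297 - - 165 \left(68 \left(-30\right)\right)^{3}\right) + 58314} = \frac{1}{\left(297 - - 165 \left(-2040\right)^{3}\right) + 58314} = \frac{1}{\left(297 - \left(-165\right) \left(-8489664000\right)\right) + 58314} = \frac{1}{\left(297 - 1400794560000\right) + 58314} = \frac{1}{-1400794559703 + 58314} = \frac{1}{-1400794501389} = - \frac{1}{1400794501389}$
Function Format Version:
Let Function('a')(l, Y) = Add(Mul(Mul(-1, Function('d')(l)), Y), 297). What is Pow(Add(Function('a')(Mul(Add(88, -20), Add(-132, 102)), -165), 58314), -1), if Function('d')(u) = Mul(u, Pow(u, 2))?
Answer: Rational(-1, 1400794501389) ≈ -7.1388e-13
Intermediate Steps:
Function('d')(u) = Pow(u, 3)
Function('a')(l, Y) = Add(297, Mul(-1, Y, Pow(l, 3))) (Function('a')(l, Y) = Add(Mul(Mul(-1, Pow(l, 3)), Y), 297) = Add(Mul(-1, Y, Pow(l, 3)), 297) = Add(297, Mul(-1, Y, Pow(l, 3))))
Pow(Add(Function('a')(Mul(Add(88, -20), Add(-132, 102)), -165), 58314), -1) = Pow(Add(Add(297, Mul(-1, -165, Pow(Mul(Add(88, -20), Add(-132, 102)), 3))), 58314), -1) = Pow(Add(Add(297, Mul(-1, -165, Pow(Mul(68, -30), 3))), 58314), -1) = Pow(Add(Add(297, Mul(-1, -165, Pow(-2040, 3))), 58314), -1) = Pow(Add(Add(297, Mul(-1, -165, -8489664000)), 58314), -1) = Pow(Add(Add(297, -1400794560000), 58314), -1) = Pow(Add(-1400794559703, 58314), -1) = Pow(-1400794501389, -1) = Rational(-1, 1400794501389)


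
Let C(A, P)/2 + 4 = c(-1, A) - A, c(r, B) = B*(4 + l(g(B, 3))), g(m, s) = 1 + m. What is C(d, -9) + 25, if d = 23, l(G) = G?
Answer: 1259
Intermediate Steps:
c(r, B) = B*(5 + B) (c(r, B) = B*(4 + (1 + B)) = B*(5 + B))
C(A, P) = -8 - 2*A + 2*A*(5 + A) (C(A, P) = -8 + 2*(A*(5 + A) - A) = -8 + 2*(-A + A*(5 + A)) = -8 + (-2*A + 2*A*(5 + A)) = -8 - 2*A + 2*A*(5 + A))
C(d, -9) + 25 = (-8 - 2*23 + 2*23*(5 + 23)) + 25 = (-8 - 46 + 2*23*28) + 25 = (-8 - 46 + 1288) + 25 = 1234 + 25 = 1259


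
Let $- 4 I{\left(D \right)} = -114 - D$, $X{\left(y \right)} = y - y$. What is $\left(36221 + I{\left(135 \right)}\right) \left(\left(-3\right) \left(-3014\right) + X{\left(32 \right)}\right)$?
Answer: $\frac{656146293}{2} \approx 3.2807 \cdot 10^{8}$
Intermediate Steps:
$X{\left(y \right)} = 0$
$I{\left(D \right)} = \frac{57}{2} + \frac{D}{4}$ ($I{\left(D \right)} = - \frac{-114 - D}{4} = \frac{57}{2} + \frac{D}{4}$)
$\left(36221 + I{\left(135 \right)}\right) \left(\left(-3\right) \left(-3014\right) + X{\left(32 \right)}\right) = \left(36221 + \left(\frac{57}{2} + \frac{1}{4} \cdot 135\right)\right) \left(\left(-3\right) \left(-3014\right) + 0\right) = \left(36221 + \left(\frac{57}{2} + \frac{135}{4}\right)\right) \left(9042 + 0\right) = \left(36221 + \frac{249}{4}\right) 9042 = \frac{145133}{4} \cdot 9042 = \frac{656146293}{2}$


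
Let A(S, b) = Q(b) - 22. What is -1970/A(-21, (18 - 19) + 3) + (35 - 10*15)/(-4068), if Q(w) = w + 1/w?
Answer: 5344135/52884 ≈ 101.05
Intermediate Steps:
A(S, b) = -22 + b + 1/b (A(S, b) = (b + 1/b) - 22 = -22 + b + 1/b)
-1970/A(-21, (18 - 19) + 3) + (35 - 10*15)/(-4068) = -1970/(-22 + ((18 - 19) + 3) + 1/((18 - 19) + 3)) + (35 - 10*15)/(-4068) = -1970/(-22 + (-1 + 3) + 1/(-1 + 3)) + (35 - 150)*(-1/4068) = -1970/(-22 + 2 + 1/2) - 115*(-1/4068) = -1970/(-22 + 2 + 1/2) + 115/4068 = -1970/(-39/2) + 115/4068 = -1970*(-2/39) + 115/4068 = 3940/39 + 115/4068 = 5344135/52884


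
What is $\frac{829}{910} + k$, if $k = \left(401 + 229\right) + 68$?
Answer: $\frac{636009}{910} \approx 698.91$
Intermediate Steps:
$k = 698$ ($k = 630 + 68 = 698$)
$\frac{829}{910} + k = \frac{829}{910} + 698 = \frac{636009}{910}$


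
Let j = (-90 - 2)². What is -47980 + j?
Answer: -39516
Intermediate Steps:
j = 8464 (j = (-92)² = 8464)
-47980 + j = -47980 + 8464 = -39516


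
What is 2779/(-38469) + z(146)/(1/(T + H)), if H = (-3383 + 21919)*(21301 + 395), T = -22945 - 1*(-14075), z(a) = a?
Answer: 2258654830813385/38469 ≈ 5.8714e+10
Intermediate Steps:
T = -8870 (T = -22945 + 14075 = -8870)
H = 402157056 (H = 18536*21696 = 402157056)
2779/(-38469) + z(146)/(1/(T + H)) = 2779/(-38469) + 146/(1/(-8870 + 402157056)) = 2779*(-1/38469) + 146/(1/402148186) = -2779/38469 + 146/(1/402148186) = -2779/38469 + 146*402148186 = -2779/38469 + 58713635156 = 2258654830813385/38469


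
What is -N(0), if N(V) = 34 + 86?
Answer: -120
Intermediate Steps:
N(V) = 120
-N(0) = -1*120 = -120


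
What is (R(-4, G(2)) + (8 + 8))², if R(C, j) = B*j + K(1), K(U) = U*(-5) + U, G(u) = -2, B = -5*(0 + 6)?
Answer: 5184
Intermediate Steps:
B = -30 (B = -5*6 = -30)
K(U) = -4*U (K(U) = -5*U + U = -4*U)
R(C, j) = -4 - 30*j (R(C, j) = -30*j - 4*1 = -30*j - 4 = -4 - 30*j)
(R(-4, G(2)) + (8 + 8))² = ((-4 - 30*(-2)) + (8 + 8))² = ((-4 + 60) + 16)² = (56 + 16)² = 72² = 5184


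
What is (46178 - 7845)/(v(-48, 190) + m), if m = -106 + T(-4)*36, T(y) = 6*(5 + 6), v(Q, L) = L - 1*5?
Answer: 38333/2455 ≈ 15.614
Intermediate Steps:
v(Q, L) = -5 + L (v(Q, L) = L - 5 = -5 + L)
T(y) = 66 (T(y) = 6*11 = 66)
m = 2270 (m = -106 + 66*36 = -106 + 2376 = 2270)
(46178 - 7845)/(v(-48, 190) + m) = (46178 - 7845)/((-5 + 190) + 2270) = 38333/(185 + 2270) = 38333/2455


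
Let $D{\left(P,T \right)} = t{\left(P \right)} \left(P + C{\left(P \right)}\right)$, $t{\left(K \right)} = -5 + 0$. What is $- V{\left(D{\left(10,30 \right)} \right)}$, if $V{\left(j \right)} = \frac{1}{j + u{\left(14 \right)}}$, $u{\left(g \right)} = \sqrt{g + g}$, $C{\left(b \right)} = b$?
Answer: $\frac{25}{2493} + \frac{\sqrt{7}}{4986} \approx 0.010559$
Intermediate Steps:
$t{\left(K \right)} = -5$
$u{\left(g \right)} = \sqrt{2} \sqrt{g}$ ($u{\left(g \right)} = \sqrt{2 g} = \sqrt{2} \sqrt{g}$)
$D{\left(P,T \right)} = - 10 P$ ($D{\left(P,T \right)} = - 5 \left(P + P\right) = - 5 \cdot 2 P = - 10 P$)
$V{\left(j \right)} = \frac{1}{j + 2 \sqrt{7}}$ ($V{\left(j \right)} = \frac{1}{j + \sqrt{2} \sqrt{14}} = \frac{1}{j + 2 \sqrt{7}}$)
$- V{\left(D{\left(10,30 \right)} \right)} = - \frac{1}{\left(-10\right) 10 + 2 \sqrt{7}} = - \frac{1}{-100 + 2 \sqrt{7}}$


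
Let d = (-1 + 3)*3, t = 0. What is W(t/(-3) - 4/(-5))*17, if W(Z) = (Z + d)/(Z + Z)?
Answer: 289/4 ≈ 72.250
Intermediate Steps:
d = 6 (d = 2*3 = 6)
W(Z) = (6 + Z)/(2*Z) (W(Z) = (Z + 6)/(Z + Z) = (6 + Z)/((2*Z)) = (6 + Z)*(1/(2*Z)) = (6 + Z)/(2*Z))
W(t/(-3) - 4/(-5))*17 = ((6 + (0/(-3) - 4/(-5)))/(2*(0/(-3) - 4/(-5))))*17 = ((6 + (0*(-⅓) - 4*(-⅕)))/(2*(0*(-⅓) - 4*(-⅕))))*17 = ((6 + (0 + ⅘))/(2*(0 + ⅘)))*17 = ((6 + ⅘)/(2*(⅘)))*17 = ((½)*(5/4)*(34/5))*17 = (17/4)*17 = 289/4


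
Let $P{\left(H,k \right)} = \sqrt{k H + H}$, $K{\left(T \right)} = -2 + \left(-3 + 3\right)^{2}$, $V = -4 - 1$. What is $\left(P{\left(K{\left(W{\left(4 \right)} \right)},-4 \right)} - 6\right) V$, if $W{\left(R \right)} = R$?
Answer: $30 - 5 \sqrt{6} \approx 17.753$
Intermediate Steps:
$V = -5$
$K{\left(T \right)} = -2$ ($K{\left(T \right)} = -2 + 0^{2} = -2 + 0 = -2$)
$P{\left(H,k \right)} = \sqrt{H + H k}$ ($P{\left(H,k \right)} = \sqrt{H k + H} = \sqrt{H + H k}$)
$\left(P{\left(K{\left(W{\left(4 \right)} \right)},-4 \right)} - 6\right) V = \left(\sqrt{- 2 \left(1 - 4\right)} - 6\right) \left(-5\right) = \left(\sqrt{\left(-2\right) \left(-3\right)} - 6\right) \left(-5\right) = \left(\sqrt{6} - 6\right) \left(-5\right) = \left(-6 + \sqrt{6}\right) \left(-5\right) = 30 - 5 \sqrt{6}$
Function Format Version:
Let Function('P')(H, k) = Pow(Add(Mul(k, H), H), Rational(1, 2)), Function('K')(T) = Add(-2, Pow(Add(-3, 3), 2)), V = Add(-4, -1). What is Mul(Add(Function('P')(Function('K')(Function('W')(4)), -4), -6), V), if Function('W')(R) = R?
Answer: Add(30, Mul(-5, Pow(6, Rational(1, 2)))) ≈ 17.753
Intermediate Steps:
V = -5
Function('K')(T) = -2 (Function('K')(T) = Add(-2, Pow(0, 2)) = Add(-2, 0) = -2)
Function('P')(H, k) = Pow(Add(H, Mul(H, k)), Rational(1, 2)) (Function('P')(H, k) = Pow(Add(Mul(H, k), H), Rational(1, 2)) = Pow(Add(H, Mul(H, k)), Rational(1, 2)))
Mul(Add(Function('P')(Function('K')(Function('W')(4)), -4), -6), V) = Mul(Add(Pow(Mul(-2, Add(1, -4)), Rational(1, 2)), -6), -5) = Mul(Add(Pow(Mul(-2, -3), Rational(1, 2)), -6), -5) = Mul(Add(Pow(6, Rational(1, 2)), -6), -5) = Mul(Add(-6, Pow(6, Rational(1, 2))), -5) = Add(30, Mul(-5, Pow(6, Rational(1, 2))))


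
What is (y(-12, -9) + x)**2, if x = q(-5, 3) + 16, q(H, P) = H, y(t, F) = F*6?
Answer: 1849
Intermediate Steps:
y(t, F) = 6*F
x = 11 (x = -5 + 16 = 11)
(y(-12, -9) + x)**2 = (6*(-9) + 11)**2 = (-54 + 11)**2 = (-43)**2 = 1849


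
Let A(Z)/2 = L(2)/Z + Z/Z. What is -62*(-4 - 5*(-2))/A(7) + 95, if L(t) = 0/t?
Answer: -91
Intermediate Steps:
L(t) = 0
A(Z) = 2 (A(Z) = 2*(0/Z + Z/Z) = 2*(0 + 1) = 2*1 = 2)
-62*(-4 - 5*(-2))/A(7) + 95 = -62*(-4 - 5*(-2))/2 + 95 = -62*(-4 + 10)/2 + 95 = -372/2 + 95 = -62*3 + 95 = -186 + 95 = -91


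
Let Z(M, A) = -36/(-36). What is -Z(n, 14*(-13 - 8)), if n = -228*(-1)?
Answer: -1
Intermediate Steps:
n = 228
Z(M, A) = 1 (Z(M, A) = -1/36*(-36) = 1)
-Z(n, 14*(-13 - 8)) = -1*1 = -1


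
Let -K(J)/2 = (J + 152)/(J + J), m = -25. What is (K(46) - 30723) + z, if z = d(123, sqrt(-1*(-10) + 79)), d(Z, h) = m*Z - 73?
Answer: -779132/23 ≈ -33875.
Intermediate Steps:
d(Z, h) = -73 - 25*Z (d(Z, h) = -25*Z - 73 = -73 - 25*Z)
z = -3148 (z = -73 - 25*123 = -73 - 3075 = -3148)
K(J) = -(152 + J)/J (K(J) = -2*(J + 152)/(J + J) = -2*(152 + J)/(2*J) = -2*(152 + J)*1/(2*J) = -(152 + J)/J)
(K(46) - 30723) + z = ((-152 - 1*46)/46 - 30723) - 3148 = ((-152 - 46)/46 - 30723) - 3148 = ((1/46)*(-198) - 30723) - 3148 = (-99/23 - 30723) - 3148 = -706728/23 - 3148 = -779132/23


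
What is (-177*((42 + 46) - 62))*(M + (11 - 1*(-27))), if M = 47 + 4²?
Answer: -464802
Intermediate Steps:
M = 63 (M = 47 + 16 = 63)
(-177*((42 + 46) - 62))*(M + (11 - 1*(-27))) = (-177*((42 + 46) - 62))*(63 + (11 - 1*(-27))) = (-177*(88 - 62))*(63 + (11 + 27)) = (-177*26)*(63 + 38) = -4602*101 = -464802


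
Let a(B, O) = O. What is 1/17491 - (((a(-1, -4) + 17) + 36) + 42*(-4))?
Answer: 2081430/17491 ≈ 119.00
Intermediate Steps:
1/17491 - (((a(-1, -4) + 17) + 36) + 42*(-4)) = 1/17491 - (((-4 + 17) + 36) + 42*(-4)) = 1/17491 - ((13 + 36) - 168) = 1/17491 - (49 - 168) = 1/17491 - 1*(-119) = 1/17491 + 119 = 2081430/17491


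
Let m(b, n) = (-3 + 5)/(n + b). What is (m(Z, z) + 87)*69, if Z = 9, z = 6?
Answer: 30061/5 ≈ 6012.2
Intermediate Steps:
m(b, n) = 2/(b + n)
(m(Z, z) + 87)*69 = (2/(9 + 6) + 87)*69 = (2/15 + 87)*69 = (1307/15)*69 = 30061/5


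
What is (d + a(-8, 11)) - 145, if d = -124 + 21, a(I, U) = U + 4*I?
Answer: -269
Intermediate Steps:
d = -103
(d + a(-8, 11)) - 145 = (-103 + (11 + 4*(-8))) - 145 = (-103 + (11 - 32)) - 145 = (-103 - 21) - 145 = -124 - 145 = -269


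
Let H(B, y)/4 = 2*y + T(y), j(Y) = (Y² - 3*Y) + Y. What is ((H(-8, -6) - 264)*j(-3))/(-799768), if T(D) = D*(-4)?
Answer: 405/99971 ≈ 0.0040512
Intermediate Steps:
T(D) = -4*D
j(Y) = Y² - 2*Y
H(B, y) = -8*y (H(B, y) = 4*(2*y - 4*y) = 4*(-2*y) = -8*y)
((H(-8, -6) - 264)*j(-3))/(-799768) = ((-8*(-6) - 264)*(-3*(-2 - 3)))/(-799768) = ((48 - 264)*(-3*(-5)))*(-1/799768) = -216*15*(-1/799768) = -3240*(-1/799768) = 405/99971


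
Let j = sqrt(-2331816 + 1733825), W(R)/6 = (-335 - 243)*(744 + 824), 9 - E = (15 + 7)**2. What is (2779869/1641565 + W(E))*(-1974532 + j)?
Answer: 17625736459868169612/1641565 - 8926538774691*I*sqrt(597991)/1641565 ≈ 1.0737e+13 - 4.2051e+9*I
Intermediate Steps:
E = -475 (E = 9 - (15 + 7)**2 = 9 - 1*22**2 = 9 - 1*484 = 9 - 484 = -475)
W(R) = -5437824 (W(R) = 6*((-335 - 243)*(744 + 824)) = 6*(-578*1568) = 6*(-906304) = -5437824)
j = I*sqrt(597991) (j = sqrt(-597991) = I*sqrt(597991) ≈ 773.3*I)
(2779869/1641565 + W(E))*(-1974532 + j) = (2779869/1641565 - 5437824)*(-1974532 + I*sqrt(597991)) = -8926538774691*(-1974532 + I*sqrt(597991))/1641565 = 17625736459868169612/1641565 - 8926538774691*I*sqrt(597991)/1641565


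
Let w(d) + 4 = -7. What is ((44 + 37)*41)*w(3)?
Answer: -36531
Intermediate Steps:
w(d) = -11 (w(d) = -4 - 7 = -11)
((44 + 37)*41)*w(3) = ((44 + 37)*41)*(-11) = (81*41)*(-11) = 3321*(-11) = -36531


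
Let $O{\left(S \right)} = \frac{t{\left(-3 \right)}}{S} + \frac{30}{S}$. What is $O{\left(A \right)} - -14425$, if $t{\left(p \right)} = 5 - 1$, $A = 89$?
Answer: $\frac{1283859}{89} \approx 14425.0$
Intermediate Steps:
$t{\left(p \right)} = 4$
$O{\left(S \right)} = \frac{34}{S}$ ($O{\left(S \right)} = \frac{4}{S} + \frac{30}{S} = \frac{34}{S}$)
$O{\left(A \right)} - -14425 = \frac{34}{89} - -14425 = 34 \cdot \frac{1}{89} + 14425 = \frac{34}{89} + 14425 = \frac{1283859}{89}$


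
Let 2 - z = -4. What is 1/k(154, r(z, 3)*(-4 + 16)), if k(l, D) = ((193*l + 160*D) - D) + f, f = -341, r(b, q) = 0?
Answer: 1/29381 ≈ 3.4036e-5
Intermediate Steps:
z = 6 (z = 2 - 1*(-4) = 2 + 4 = 6)
k(l, D) = -341 + 159*D + 193*l (k(l, D) = ((193*l + 160*D) - D) - 341 = ((160*D + 193*l) - D) - 341 = (159*D + 193*l) - 341 = -341 + 159*D + 193*l)
1/k(154, r(z, 3)*(-4 + 16)) = 1/(-341 + 159*(0*(-4 + 16)) + 193*154) = 1/(-341 + 159*(0*12) + 29722) = 1/(-341 + 159*0 + 29722) = 1/(-341 + 0 + 29722) = 1/29381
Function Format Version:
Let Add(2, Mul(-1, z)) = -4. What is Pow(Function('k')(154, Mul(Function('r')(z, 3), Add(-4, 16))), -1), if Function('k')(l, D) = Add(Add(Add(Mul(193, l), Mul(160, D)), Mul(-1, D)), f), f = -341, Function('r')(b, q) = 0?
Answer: Rational(1, 29381) ≈ 3.4036e-5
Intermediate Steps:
z = 6 (z = Add(2, Mul(-1, -4)) = Add(2, 4) = 6)
Function('k')(l, D) = Add(-341, Mul(159, D), Mul(193, l)) (Function('k')(l, D) = Add(Add(Add(Mul(193, l), Mul(160, D)), Mul(-1, D)), -341) = Add(Add(Add(Mul(160, D), Mul(193, l)), Mul(-1, D)), -341) = Add(Add(Mul(159, D), Mul(193, l)), -341) = Add(-341, Mul(159, D), Mul(193, l)))
Pow(Function('k')(154, Mul(Function('r')(z, 3), Add(-4, 16))), -1) = Pow(Add(-341, Mul(159, Mul(0, Add(-4, 16))), Mul(193, 154)), -1) = Pow(Add(-341, Mul(159, Mul(0, 12)), 29722), -1) = Pow(Add(-341, Mul(159, 0), 29722), -1) = Pow(Add(-341, 0, 29722), -1) = Pow(29381, -1) = Rational(1, 29381)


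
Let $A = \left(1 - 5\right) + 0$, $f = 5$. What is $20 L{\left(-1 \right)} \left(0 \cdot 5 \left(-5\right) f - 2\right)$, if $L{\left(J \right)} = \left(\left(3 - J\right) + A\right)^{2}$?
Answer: $0$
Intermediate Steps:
$A = -4$ ($A = -4 + 0 = -4$)
$L{\left(J \right)} = \left(-1 - J\right)^{2}$ ($L{\left(J \right)} = \left(\left(3 - J\right) - 4\right)^{2} = \left(-1 - J\right)^{2}$)
$20 L{\left(-1 \right)} \left(0 \cdot 5 \left(-5\right) f - 2\right) = 20 \left(1 - 1\right)^{2} \left(0 \cdot 5 \left(-5\right) 5 - 2\right) = 20 \cdot 0^{2} \left(0 \left(\left(-25\right) 5\right) - 2\right) = 20 \cdot 0 \left(0 \left(-125\right) - 2\right) = 0 \left(0 - 2\right) = 0 \left(-2\right) = 0$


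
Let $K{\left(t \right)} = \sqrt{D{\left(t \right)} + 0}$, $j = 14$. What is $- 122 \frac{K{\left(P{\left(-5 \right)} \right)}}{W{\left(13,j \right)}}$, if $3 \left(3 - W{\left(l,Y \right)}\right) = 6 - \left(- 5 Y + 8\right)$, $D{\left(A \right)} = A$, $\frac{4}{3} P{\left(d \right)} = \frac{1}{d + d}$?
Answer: $\frac{183 i \sqrt{30}}{590} \approx 1.6989 i$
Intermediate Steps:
$P{\left(d \right)} = \frac{3}{8 d}$ ($P{\left(d \right)} = \frac{3}{4 \left(d + d\right)} = \frac{3}{4 \cdot 2 d} = \frac{3 \frac{1}{2 d}}{4} = \frac{3}{8 d}$)
$W{\left(l,Y \right)} = \frac{11}{3} - \frac{5 Y}{3}$ ($W{\left(l,Y \right)} = 3 - \frac{6 - \left(- 5 Y + 8\right)}{3} = 3 - \frac{6 - \left(8 - 5 Y\right)}{3} = 3 - \frac{6 + \left(-8 + 5 Y\right)}{3} = 3 - \frac{-2 + 5 Y}{3} = 3 - \left(- \frac{2}{3} + \frac{5 Y}{3}\right) = \frac{11}{3} - \frac{5 Y}{3}$)
$K{\left(t \right)} = \sqrt{t}$ ($K{\left(t \right)} = \sqrt{t + 0} = \sqrt{t}$)
$- 122 \frac{K{\left(P{\left(-5 \right)} \right)}}{W{\left(13,j \right)}} = - 122 \frac{\sqrt{\frac{3}{8 \left(-5\right)}}}{\frac{11}{3} - \frac{70}{3}} = - 122 \frac{\sqrt{\frac{3}{8} \left(- \frac{1}{5}\right)}}{\frac{11}{3} - \frac{70}{3}} = - 122 \frac{\sqrt{- \frac{3}{40}}}{- \frac{59}{3}} = - 122 \frac{i \sqrt{30}}{20} \left(- \frac{3}{59}\right) = - 122 \left(- \frac{3 i \sqrt{30}}{1180}\right) = \frac{183 i \sqrt{30}}{590}$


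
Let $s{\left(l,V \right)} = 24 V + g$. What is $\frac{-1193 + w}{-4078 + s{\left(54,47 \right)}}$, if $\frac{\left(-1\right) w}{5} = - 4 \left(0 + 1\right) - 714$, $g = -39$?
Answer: $- \frac{2397}{2989} \approx -0.80194$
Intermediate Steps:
$s{\left(l,V \right)} = -39 + 24 V$ ($s{\left(l,V \right)} = 24 V - 39 = -39 + 24 V$)
$w = 3590$ ($w = - 5 \left(- 4 \left(0 + 1\right) - 714\right) = - 5 \left(\left(-4\right) 1 - 714\right) = - 5 \left(-4 - 714\right) = \left(-5\right) \left(-718\right) = 3590$)
$\frac{-1193 + w}{-4078 + s{\left(54,47 \right)}} = \frac{-1193 + 3590}{-4078 + \left(-39 + 24 \cdot 47\right)} = \frac{2397}{-4078 + \left(-39 + 1128\right)} = \frac{2397}{-4078 + 1089} = \frac{2397}{-2989} = 2397 \left(- \frac{1}{2989}\right) = - \frac{2397}{2989}$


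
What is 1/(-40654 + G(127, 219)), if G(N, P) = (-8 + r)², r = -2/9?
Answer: -81/3287498 ≈ -2.4639e-5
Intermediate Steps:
r = -2/9 (r = -2*⅑ = -2/9 ≈ -0.22222)
G(N, P) = 5476/81 (G(N, P) = (-8 - 2/9)² = (-74/9)² = 5476/81)
1/(-40654 + G(127, 219)) = 1/(-40654 + 5476/81) = 1/(-3287498/81) = -81/3287498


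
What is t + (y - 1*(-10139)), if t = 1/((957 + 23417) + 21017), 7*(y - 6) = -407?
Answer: 3204967735/317737 ≈ 10087.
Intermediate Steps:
y = -365/7 (y = 6 + (⅐)*(-407) = 6 - 407/7 = -365/7 ≈ -52.143)
t = 1/45391 (t = 1/(24374 + 21017) = 1/45391 ≈ 2.2031e-5)
t + (y - 1*(-10139)) = 1/45391 + (-365/7 - 1*(-10139)) = 1/45391 + (-365/7 + 10139) = 1/45391 + 70608/7 = 3204967735/317737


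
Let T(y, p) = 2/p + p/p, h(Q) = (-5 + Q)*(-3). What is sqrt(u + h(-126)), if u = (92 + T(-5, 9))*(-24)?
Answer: I*sqrt(16599)/3 ≈ 42.946*I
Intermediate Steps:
h(Q) = 15 - 3*Q
T(y, p) = 1 + 2/p (T(y, p) = 2/p + 1 = 1 + 2/p)
u = -6712/3 (u = (92 + (2 + 9)/9)*(-24) = (92 + (1/9)*11)*(-24) = (92 + 11/9)*(-24) = (839/9)*(-24) = -6712/3 ≈ -2237.3)
sqrt(u + h(-126)) = sqrt(-6712/3 + (15 - 3*(-126))) = sqrt(-6712/3 + (15 + 378)) = sqrt(-6712/3 + 393) = sqrt(-5533/3) = I*sqrt(16599)/3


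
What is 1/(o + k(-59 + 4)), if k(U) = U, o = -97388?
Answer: -1/97443 ≈ -1.0262e-5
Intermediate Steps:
1/(o + k(-59 + 4)) = 1/(-97388 + (-59 + 4)) = 1/(-97388 - 55) = 1/(-97443) = -1/97443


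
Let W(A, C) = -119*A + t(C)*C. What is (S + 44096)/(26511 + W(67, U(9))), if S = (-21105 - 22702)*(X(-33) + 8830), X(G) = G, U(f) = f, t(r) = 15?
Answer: -385326083/18673 ≈ -20635.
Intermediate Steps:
S = -385370179 (S = (-21105 - 22702)*(-33 + 8830) = -43807*8797 = -385370179)
W(A, C) = -119*A + 15*C
(S + 44096)/(26511 + W(67, U(9))) = (-385370179 + 44096)/(26511 + (-119*67 + 15*9)) = -385326083/(26511 + (-7973 + 135)) = -385326083/(26511 - 7838) = -385326083/18673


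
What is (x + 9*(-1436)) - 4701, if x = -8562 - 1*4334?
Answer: -30521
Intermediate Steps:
x = -12896 (x = -8562 - 4334 = -12896)
(x + 9*(-1436)) - 4701 = (-12896 + 9*(-1436)) - 4701 = (-12896 - 12924) - 4701 = -25820 - 4701 = -30521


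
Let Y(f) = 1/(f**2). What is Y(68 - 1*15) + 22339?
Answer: 62750252/2809 ≈ 22339.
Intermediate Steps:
Y(f) = f**(-2)
Y(68 - 1*15) + 22339 = (68 - 1*15)**(-2) + 22339 = (68 - 15)**(-2) + 22339 = 53**(-2) + 22339 = 1/2809 + 22339 = 62750252/2809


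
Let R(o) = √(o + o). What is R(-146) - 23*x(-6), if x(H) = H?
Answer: 138 + 2*I*√73 ≈ 138.0 + 17.088*I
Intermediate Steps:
R(o) = √2*√o (R(o) = √(2*o) = √2*√o)
R(-146) - 23*x(-6) = √2*√(-146) - 23*(-6) = √2*(I*√146) + 138 = 2*I*√73 + 138 = 138 + 2*I*√73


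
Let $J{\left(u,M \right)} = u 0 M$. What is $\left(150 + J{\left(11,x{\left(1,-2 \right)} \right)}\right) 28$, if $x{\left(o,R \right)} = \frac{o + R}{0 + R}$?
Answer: $4200$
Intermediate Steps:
$x{\left(o,R \right)} = \frac{R + o}{R}$
$J{\left(u,M \right)} = 0$ ($J{\left(u,M \right)} = 0 M = 0$)
$\left(150 + J{\left(11,x{\left(1,-2 \right)} \right)}\right) 28 = \left(150 + 0\right) 28 = 150 \cdot 28 = 4200$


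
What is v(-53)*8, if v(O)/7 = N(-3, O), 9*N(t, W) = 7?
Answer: 392/9 ≈ 43.556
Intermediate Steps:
N(t, W) = 7/9 (N(t, W) = (⅑)*7 = 7/9)
v(O) = 49/9 (v(O) = 7*(7/9) = 49/9)
v(-53)*8 = (49/9)*8 = 392/9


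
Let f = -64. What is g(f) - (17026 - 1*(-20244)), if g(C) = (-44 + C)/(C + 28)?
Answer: -37267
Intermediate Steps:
g(C) = (-44 + C)/(28 + C)
g(f) - (17026 - 1*(-20244)) = (-44 - 64)/(28 - 64) - (17026 - 1*(-20244)) = -108/(-36) - (17026 + 20244) = -1/36*(-108) - 1*37270 = 3 - 37270 = -37267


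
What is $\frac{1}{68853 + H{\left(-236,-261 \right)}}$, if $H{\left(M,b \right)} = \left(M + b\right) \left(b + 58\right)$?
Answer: $\frac{1}{169744} \approx 5.8912 \cdot 10^{-6}$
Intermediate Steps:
$H{\left(M,b \right)} = \left(58 + b\right) \left(M + b\right)$ ($H{\left(M,b \right)} = \left(M + b\right) \left(58 + b\right) = \left(58 + b\right) \left(M + b\right)$)
$\frac{1}{68853 + H{\left(-236,-261 \right)}} = \frac{1}{68853 + \left(\left(-261\right)^{2} + 58 \left(-236\right) + 58 \left(-261\right) - -61596\right)} = \frac{1}{68853 + \left(68121 - 13688 - 15138 + 61596\right)} = \frac{1}{68853 + 100891} = \frac{1}{169744}$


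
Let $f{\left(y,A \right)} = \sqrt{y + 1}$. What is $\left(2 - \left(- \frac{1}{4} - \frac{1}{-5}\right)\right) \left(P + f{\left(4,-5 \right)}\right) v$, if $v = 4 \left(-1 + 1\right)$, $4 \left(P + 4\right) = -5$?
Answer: $0$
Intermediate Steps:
$P = - \frac{21}{4}$ ($P = -4 + \frac{1}{4} \left(-5\right) = -4 - \frac{5}{4} = - \frac{21}{4} \approx -5.25$)
$f{\left(y,A \right)} = \sqrt{1 + y}$
$v = 0$ ($v = 4 \cdot 0 = 0$)
$\left(2 - \left(- \frac{1}{4} - \frac{1}{-5}\right)\right) \left(P + f{\left(4,-5 \right)}\right) v = \left(2 - \left(- \frac{1}{4} - \frac{1}{-5}\right)\right) \left(- \frac{21}{4} + \sqrt{1 + 4}\right) 0 = \left(2 - \left(\left(-1\right) \frac{1}{4} - - \frac{1}{5}\right)\right) \left(- \frac{21}{4} + \sqrt{5}\right) 0 = \left(2 - \left(- \frac{1}{4} + \frac{1}{5}\right)\right) \left(- \frac{21}{4} + \sqrt{5}\right) 0 = \left(2 - - \frac{1}{20}\right) \left(- \frac{21}{4} + \sqrt{5}\right) 0 = \left(2 + \frac{1}{20}\right) \left(- \frac{21}{4} + \sqrt{5}\right) 0 = \frac{41 \left(- \frac{21}{4} + \sqrt{5}\right)}{20} \cdot 0 = \left(- \frac{861}{80} + \frac{41 \sqrt{5}}{20}\right) 0 = 0$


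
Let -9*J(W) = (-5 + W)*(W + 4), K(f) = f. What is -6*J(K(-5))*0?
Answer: 0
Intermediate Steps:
J(W) = -(-5 + W)*(4 + W)/9 (J(W) = -(-5 + W)*(W + 4)/9 = -(-5 + W)*(4 + W)/9)
-6*J(K(-5))*0 = -6*(20/9 - ⅑*(-5)² + (⅑)*(-5))*0 = -6*(20/9 - ⅑*25 - 5/9)*0 = -6*(20/9 - 25/9 - 5/9)*0 = -6*(-10/9)*0 = (20/3)*0 = 0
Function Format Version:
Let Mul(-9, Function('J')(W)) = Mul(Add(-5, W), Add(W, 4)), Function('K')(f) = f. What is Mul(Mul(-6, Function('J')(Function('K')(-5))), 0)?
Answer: 0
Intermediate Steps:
Function('J')(W) = Mul(Rational(-1, 9), Add(-5, W), Add(4, W)) (Function('J')(W) = Mul(Rational(-1, 9), Mul(Add(-5, W), Add(W, 4))) = Mul(Rational(-1, 9), Mul(Add(-5, W), Add(4, W))) = Mul(Rational(-1, 9), Add(-5, W), Add(4, W)))
Mul(Mul(-6, Function('J')(Function('K')(-5))), 0) = Mul(Mul(-6, Add(Rational(20, 9), Mul(Rational(-1, 9), Pow(-5, 2)), Mul(Rational(1, 9), -5))), 0) = Mul(Mul(-6, Add(Rational(20, 9), Mul(Rational(-1, 9), 25), Rational(-5, 9))), 0) = Mul(Mul(-6, Add(Rational(20, 9), Rational(-25, 9), Rational(-5, 9))), 0) = Mul(Mul(-6, Rational(-10, 9)), 0) = Mul(Rational(20, 3), 0) = 0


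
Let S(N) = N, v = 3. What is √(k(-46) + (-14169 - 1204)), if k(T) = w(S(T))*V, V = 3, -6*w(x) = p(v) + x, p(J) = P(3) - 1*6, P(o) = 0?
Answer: I*√15347 ≈ 123.88*I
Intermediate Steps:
p(J) = -6 (p(J) = 0 - 1*6 = 0 - 6 = -6)
w(x) = 1 - x/6 (w(x) = -(-6 + x)/6 = 1 - x/6)
k(T) = 3 - T/2 (k(T) = (1 - T/6)*3 = 3 - T/2)
√(k(-46) + (-14169 - 1204)) = √((3 - ½*(-46)) + (-14169 - 1204)) = √((3 + 23) - 15373) = √(26 - 15373) = √(-15347) = I*√15347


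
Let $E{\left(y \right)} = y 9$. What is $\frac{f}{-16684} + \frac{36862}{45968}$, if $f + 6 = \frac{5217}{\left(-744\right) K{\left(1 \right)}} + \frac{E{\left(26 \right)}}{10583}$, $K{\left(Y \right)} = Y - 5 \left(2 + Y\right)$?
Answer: $\frac{1412945331552771}{1761263438439232} \approx 0.80223$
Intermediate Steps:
$E{\left(y \right)} = 9 y$
$K{\left(Y \right)} = -10 - 4 Y$ ($K{\left(Y \right)} = Y - \left(10 + 5 Y\right) = -10 - 4 Y$)
$f = - \frac{201248771}{36744176}$ ($f = -6 + \left(\frac{5217}{\left(-744\right) \left(-10 - 4\right)} + \frac{9 \cdot 26}{10583}\right) = -6 + \left(\frac{5217}{\left(-744\right) \left(-10 - 4\right)} + 234 \cdot \frac{1}{10583}\right) = -6 + \left(\frac{5217}{\left(-744\right) \left(-14\right)} + \frac{234}{10583}\right) = -6 + \left(\frac{5217}{10416} + \frac{234}{10583}\right) = -6 + \left(5217 \cdot \frac{1}{10416} + \frac{234}{10583}\right) = -6 + \left(\frac{1739}{3472} + \frac{234}{10583}\right) = -6 + \frac{19216285}{36744176} = - \frac{201248771}{36744176} \approx -5.477$)
$\frac{f}{-16684} + \frac{36862}{45968} = - \frac{201248771}{36744176 \left(-16684\right)} + \frac{36862}{45968} = \left(- \frac{201248771}{36744176}\right) \left(- \frac{1}{16684}\right) + 36862 \cdot \frac{1}{45968} = \frac{201248771}{613039832384} + \frac{18431}{22984} = \frac{1412945331552771}{1761263438439232}$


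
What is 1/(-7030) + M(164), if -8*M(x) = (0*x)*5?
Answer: -1/7030 ≈ -0.00014225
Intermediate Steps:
M(x) = 0 (M(x) = -0*x*5/8 = -0*5 = -⅛*0 = 0)
1/(-7030) + M(164) = 1/(-7030) + 0 = -1/7030 + 0 = -1/7030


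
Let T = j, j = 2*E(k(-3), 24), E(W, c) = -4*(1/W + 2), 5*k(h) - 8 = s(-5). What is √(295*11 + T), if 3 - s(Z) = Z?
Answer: 3*√1434/2 ≈ 56.802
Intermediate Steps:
s(Z) = 3 - Z
k(h) = 16/5 (k(h) = 8/5 + (3 - 1*(-5))/5 = 8/5 + (3 + 5)/5 = 8/5 + (⅕)*8 = 8/5 + 8/5 = 16/5)
E(W, c) = -8 - 4/W (E(W, c) = -4*(1/W + 2) = -4*(2 + 1/W) = -8 - 4/W)
j = -37/2 (j = 2*(-8 - 4/16/5) = 2*(-8 - 4*5/16) = 2*(-8 - 5/4) = 2*(-37/4) = -37/2 ≈ -18.500)
T = -37/2 ≈ -18.500
√(295*11 + T) = √(295*11 - 37/2) = √(3245 - 37/2) = √(6453/2) = 3*√1434/2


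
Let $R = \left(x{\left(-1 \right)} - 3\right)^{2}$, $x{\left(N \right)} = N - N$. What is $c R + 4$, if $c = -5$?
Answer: $-41$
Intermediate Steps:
$x{\left(N \right)} = 0$
$R = 9$ ($R = \left(0 - 3\right)^{2} = \left(-3\right)^{2} = 9$)
$c R + 4 = \left(-5\right) 9 + 4 = -45 + 4 = -41$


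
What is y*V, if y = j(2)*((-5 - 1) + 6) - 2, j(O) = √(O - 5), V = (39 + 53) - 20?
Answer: -144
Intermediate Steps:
V = 72 (V = 92 - 20 = 72)
j(O) = √(-5 + O)
y = -2 (y = √(-5 + 2)*((-5 - 1) + 6) - 2 = √(-3)*(-6 + 6) - 2 = (I*√3)*0 - 2 = 0 - 2 = -2)
y*V = -2*72 = -144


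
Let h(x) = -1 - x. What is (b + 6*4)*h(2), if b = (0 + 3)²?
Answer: -99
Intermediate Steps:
b = 9 (b = 3² = 9)
(b + 6*4)*h(2) = (9 + 6*4)*(-1 - 1*2) = (9 + 24)*(-1 - 2) = 33*(-3) = -99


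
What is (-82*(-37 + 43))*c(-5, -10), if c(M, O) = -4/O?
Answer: -984/5 ≈ -196.80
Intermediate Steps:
(-82*(-37 + 43))*c(-5, -10) = (-82*(-37 + 43))*(-4/(-10)) = (-82*6)*(-4*(-⅒)) = -492*⅖ = -984/5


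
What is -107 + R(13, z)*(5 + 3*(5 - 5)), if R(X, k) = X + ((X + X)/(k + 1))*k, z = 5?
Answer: 199/3 ≈ 66.333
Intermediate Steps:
R(X, k) = X + 2*X*k/(1 + k) (R(X, k) = X + ((2*X)/(1 + k))*k = X + (2*X/(1 + k))*k = X + 2*X*k/(1 + k))
-107 + R(13, z)*(5 + 3*(5 - 5)) = -107 + (13*(1 + 3*5)/(1 + 5))*(5 + 3*(5 - 5)) = -107 + (13*(1 + 15)/6)*(5 + 3*0) = -107 + (13*(⅙)*16)*(5 + 0) = -107 + (104/3)*5 = -107 + 520/3 = 199/3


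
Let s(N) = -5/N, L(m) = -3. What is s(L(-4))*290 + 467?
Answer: 2851/3 ≈ 950.33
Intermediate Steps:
s(N) = -5/N
s(L(-4))*290 + 467 = -5/(-3)*290 + 467 = -5*(-1/3)*290 + 467 = (5/3)*290 + 467 = 1450/3 + 467 = 2851/3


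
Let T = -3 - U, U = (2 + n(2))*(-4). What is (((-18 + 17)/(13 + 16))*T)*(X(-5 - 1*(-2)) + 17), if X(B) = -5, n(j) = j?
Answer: -156/29 ≈ -5.3793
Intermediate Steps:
U = -16 (U = (2 + 2)*(-4) = 4*(-4) = -16)
T = 13 (T = -3 - 1*(-16) = -3 + 16 = 13)
(((-18 + 17)/(13 + 16))*T)*(X(-5 - 1*(-2)) + 17) = (((-18 + 17)/(13 + 16))*13)*(-5 + 17) = (-1/29*13)*12 = (-1*1/29*13)*12 = -1/29*13*12 = -13/29*12 = -156/29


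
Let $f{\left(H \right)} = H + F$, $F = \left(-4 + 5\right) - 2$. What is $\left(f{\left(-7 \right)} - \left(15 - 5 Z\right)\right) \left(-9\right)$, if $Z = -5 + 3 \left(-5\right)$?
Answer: $1107$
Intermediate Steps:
$Z = -20$ ($Z = -5 - 15 = -20$)
$F = -1$ ($F = 1 - 2 = -1$)
$f{\left(H \right)} = -1 + H$ ($f{\left(H \right)} = H - 1 = -1 + H$)
$\left(f{\left(-7 \right)} - \left(15 - 5 Z\right)\right) \left(-9\right) = \left(\left(-1 - 7\right) - \left(15 - -100\right)\right) \left(-9\right) = \left(-8 - 115\right) \left(-9\right) = \left(-123\right) \left(-9\right) = 1107$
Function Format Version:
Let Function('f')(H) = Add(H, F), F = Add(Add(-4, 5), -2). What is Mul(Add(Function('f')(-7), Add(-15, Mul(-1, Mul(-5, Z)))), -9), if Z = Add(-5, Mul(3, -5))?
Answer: 1107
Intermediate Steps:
Z = -20 (Z = Add(-5, -15) = -20)
F = -1 (F = Add(1, -2) = -1)
Function('f')(H) = Add(-1, H) (Function('f')(H) = Add(H, -1) = Add(-1, H))
Mul(Add(Function('f')(-7), Add(-15, Mul(-1, Mul(-5, Z)))), -9) = Mul(Add(Add(-1, -7), Add(-15, Mul(-1, Mul(-5, -20)))), -9) = Mul(Add(-8, Add(-15, Mul(-1, 100))), -9) = Mul(Add(-8, Add(-15, -100)), -9) = Mul(Add(-8, -115), -9) = Mul(-123, -9) = 1107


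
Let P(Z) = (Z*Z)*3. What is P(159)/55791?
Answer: 8427/6199 ≈ 1.3594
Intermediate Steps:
P(Z) = 3*Z**2 (P(Z) = Z**2*3 = 3*Z**2)
P(159)/55791 = (3*159**2)/55791 = (3*25281)*(1/55791) = 75843*(1/55791) = 8427/6199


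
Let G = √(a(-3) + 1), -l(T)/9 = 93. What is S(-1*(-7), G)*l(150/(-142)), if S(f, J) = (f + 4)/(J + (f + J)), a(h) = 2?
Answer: -64449/37 + 18414*√3/37 ≈ -879.87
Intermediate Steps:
l(T) = -837 (l(T) = -9*93 = -837)
G = √3 (G = √(2 + 1) = √3 ≈ 1.7320)
S(f, J) = (4 + f)/(f + 2*J) (S(f, J) = (4 + f)/(J + (J + f)) = (4 + f)/(f + 2*J))
S(-1*(-7), G)*l(150/(-142)) = ((4 - 1*(-7))/(-1*(-7) + 2*√3))*(-837) = ((4 + 7)/(7 + 2*√3))*(-837) = (11/(7 + 2*√3))*(-837) = -9207/(7 + 2*√3)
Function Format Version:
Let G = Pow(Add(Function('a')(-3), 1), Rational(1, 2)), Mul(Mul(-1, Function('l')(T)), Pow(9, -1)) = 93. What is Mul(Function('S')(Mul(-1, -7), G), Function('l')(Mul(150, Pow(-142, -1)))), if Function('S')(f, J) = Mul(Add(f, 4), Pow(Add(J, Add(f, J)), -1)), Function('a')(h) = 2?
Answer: Add(Rational(-64449, 37), Mul(Rational(18414, 37), Pow(3, Rational(1, 2)))) ≈ -879.87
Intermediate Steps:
Function('l')(T) = -837 (Function('l')(T) = Mul(-9, 93) = -837)
G = Pow(3, Rational(1, 2)) (G = Pow(Add(2, 1), Rational(1, 2)) = Pow(3, Rational(1, 2)) ≈ 1.7320)
Function('S')(f, J) = Mul(Pow(Add(f, Mul(2, J)), -1), Add(4, f)) (Function('S')(f, J) = Mul(Add(4, f), Pow(Add(J, Add(J, f)), -1)) = Mul(Add(4, f), Pow(Add(f, Mul(2, J)), -1)) = Mul(Pow(Add(f, Mul(2, J)), -1), Add(4, f)))
Mul(Function('S')(Mul(-1, -7), G), Function('l')(Mul(150, Pow(-142, -1)))) = Mul(Mul(Pow(Add(Mul(-1, -7), Mul(2, Pow(3, Rational(1, 2)))), -1), Add(4, Mul(-1, -7))), -837) = Mul(Mul(Pow(Add(7, Mul(2, Pow(3, Rational(1, 2)))), -1), Add(4, 7)), -837) = Mul(Mul(Pow(Add(7, Mul(2, Pow(3, Rational(1, 2)))), -1), 11), -837) = Mul(Mul(11, Pow(Add(7, Mul(2, Pow(3, Rational(1, 2)))), -1)), -837) = Mul(-9207, Pow(Add(7, Mul(2, Pow(3, Rational(1, 2)))), -1))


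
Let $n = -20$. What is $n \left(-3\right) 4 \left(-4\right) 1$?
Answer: $-960$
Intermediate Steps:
$n \left(-3\right) 4 \left(-4\right) 1 = \left(-20\right) \left(-3\right) 4 \left(-4\right) 1 = 60 \left(\left(-16\right) 1\right) = 60 \left(-16\right) = -960$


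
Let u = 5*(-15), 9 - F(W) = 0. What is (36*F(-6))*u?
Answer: -24300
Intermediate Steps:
F(W) = 9 (F(W) = 9 - 1*0 = 9 + 0 = 9)
u = -75
(36*F(-6))*u = (36*9)*(-75) = 324*(-75) = -24300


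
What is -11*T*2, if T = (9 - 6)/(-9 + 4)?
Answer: 66/5 ≈ 13.200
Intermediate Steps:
T = -⅗ (T = 3/(-5) = 3*(-⅕) = -⅗ ≈ -0.60000)
-11*T*2 = -11*(-⅗)*2 = (33/5)*2 = 66/5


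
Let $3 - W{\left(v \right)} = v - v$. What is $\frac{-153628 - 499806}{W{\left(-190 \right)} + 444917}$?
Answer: $- \frac{326717}{222460} \approx -1.4687$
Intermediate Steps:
$W{\left(v \right)} = 3$ ($W{\left(v \right)} = 3 - \left(v - v\right) = 3 - 0 = 3 + 0 = 3$)
$\frac{-153628 - 499806}{W{\left(-190 \right)} + 444917} = \frac{-153628 - 499806}{3 + 444917} = - \frac{653434}{444920} = \left(-653434\right) \frac{1}{444920} = - \frac{326717}{222460}$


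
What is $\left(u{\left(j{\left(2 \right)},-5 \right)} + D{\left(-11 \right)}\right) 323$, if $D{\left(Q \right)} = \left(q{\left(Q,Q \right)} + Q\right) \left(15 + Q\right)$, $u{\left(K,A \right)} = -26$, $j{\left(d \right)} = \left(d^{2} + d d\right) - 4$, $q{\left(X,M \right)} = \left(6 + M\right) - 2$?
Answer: $-31654$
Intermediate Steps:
$q{\left(X,M \right)} = 4 + M$
$j{\left(d \right)} = -4 + 2 d^{2}$ ($j{\left(d \right)} = \left(d^{2} + d^{2}\right) - 4 = 2 d^{2} - 4 = -4 + 2 d^{2}$)
$D{\left(Q \right)} = \left(4 + 2 Q\right) \left(15 + Q\right)$ ($D{\left(Q \right)} = \left(\left(4 + Q\right) + Q\right) \left(15 + Q\right) = \left(4 + 2 Q\right) \left(15 + Q\right)$)
$\left(u{\left(j{\left(2 \right)},-5 \right)} + D{\left(-11 \right)}\right) 323 = \left(-26 + \left(60 + 2 \left(-11\right)^{2} + 34 \left(-11\right)\right)\right) 323 = \left(-26 + \left(60 + 2 \cdot 121 - 374\right)\right) 323 = \left(-26 + \left(60 + 242 - 374\right)\right) 323 = \left(-26 - 72\right) 323 = \left(-98\right) 323 = -31654$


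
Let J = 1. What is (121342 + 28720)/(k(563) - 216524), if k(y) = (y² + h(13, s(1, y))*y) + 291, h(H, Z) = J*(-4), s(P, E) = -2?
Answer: 75031/49242 ≈ 1.5237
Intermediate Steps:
h(H, Z) = -4 (h(H, Z) = 1*(-4) = -4)
k(y) = 291 + y² - 4*y (k(y) = (y² - 4*y) + 291 = 291 + y² - 4*y)
(121342 + 28720)/(k(563) - 216524) = (121342 + 28720)/((291 + 563² - 4*563) - 216524) = 150062/((291 + 316969 - 2252) - 216524) = 150062/(315008 - 216524) = 150062/98484 = 150062*(1/98484) = 75031/49242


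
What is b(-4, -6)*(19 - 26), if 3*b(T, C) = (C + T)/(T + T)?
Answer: -35/12 ≈ -2.9167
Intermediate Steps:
b(T, C) = (C + T)/(6*T) (b(T, C) = ((C + T)/(T + T))/3 = ((C + T)/((2*T)))/3 = ((C + T)*(1/(2*T)))/3 = ((C + T)/(2*T))/3 = (C + T)/(6*T))
b(-4, -6)*(19 - 26) = ((1/6)*(-6 - 4)/(-4))*(19 - 26) = ((1/6)*(-1/4)*(-10))*(-7) = (5/12)*(-7) = -35/12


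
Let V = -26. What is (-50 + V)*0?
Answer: 0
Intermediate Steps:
(-50 + V)*0 = (-50 - 26)*0 = -76*0 = 0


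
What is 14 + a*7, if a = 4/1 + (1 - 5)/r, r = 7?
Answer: 38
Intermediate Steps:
a = 24/7 (a = 4/1 + (1 - 5)/7 = 4*1 - 4*⅐ = 4 - 4/7 = 24/7 ≈ 3.4286)
14 + a*7 = 14 + (24/7)*7 = 14 + 24 = 38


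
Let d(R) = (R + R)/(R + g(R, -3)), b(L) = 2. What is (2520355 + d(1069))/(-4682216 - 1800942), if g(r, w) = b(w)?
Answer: -2699302343/6943462218 ≈ -0.38875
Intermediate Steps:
g(r, w) = 2
d(R) = 2*R/(2 + R) (d(R) = (R + R)/(R + 2) = (2*R)/(2 + R) = 2*R/(2 + R))
(2520355 + d(1069))/(-4682216 - 1800942) = (2520355 + 2*1069/(2 + 1069))/(-4682216 - 1800942) = (2520355 + 2*1069/1071)/(-6483158) = (2520355 + 2*1069*(1/1071))*(-1/6483158) = (2520355 + 2138/1071)*(-1/6483158) = (2699302343/1071)*(-1/6483158) = -2699302343/6943462218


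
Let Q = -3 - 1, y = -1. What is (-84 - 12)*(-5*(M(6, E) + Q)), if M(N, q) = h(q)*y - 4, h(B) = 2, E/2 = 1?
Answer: -4800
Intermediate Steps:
E = 2 (E = 2*1 = 2)
Q = -4
M(N, q) = -6 (M(N, q) = 2*(-1) - 4 = -2 - 4 = -6)
(-84 - 12)*(-5*(M(6, E) + Q)) = (-84 - 12)*(-5*(-6 - 4)) = -(-480)*(-10) = -96*50 = -4800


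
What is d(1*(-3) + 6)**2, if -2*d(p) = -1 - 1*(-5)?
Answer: 4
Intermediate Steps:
d(p) = -2 (d(p) = -(-1 - 1*(-5))/2 = -(-1 + 5)/2 = -1/2*4 = -2)
d(1*(-3) + 6)**2 = (-2)**2 = 4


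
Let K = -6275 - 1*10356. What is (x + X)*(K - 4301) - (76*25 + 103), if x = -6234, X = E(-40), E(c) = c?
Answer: 131325365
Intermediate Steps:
X = -40
K = -16631 (K = -6275 - 10356 = -16631)
(x + X)*(K - 4301) - (76*25 + 103) = (-6234 - 40)*(-16631 - 4301) - (76*25 + 103) = -6274*(-20932) - (1900 + 103) = 131327368 - 1*2003 = 131327368 - 2003 = 131325365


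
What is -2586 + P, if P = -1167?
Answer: -3753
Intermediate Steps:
-2586 + P = -2586 - 1167 = -3753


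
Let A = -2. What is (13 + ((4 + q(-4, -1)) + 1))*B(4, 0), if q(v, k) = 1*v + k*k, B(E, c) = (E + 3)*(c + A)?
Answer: -210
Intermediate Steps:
B(E, c) = (-2 + c)*(3 + E) (B(E, c) = (E + 3)*(c - 2) = (3 + E)*(-2 + c) = (-2 + c)*(3 + E))
q(v, k) = v + k²
(13 + ((4 + q(-4, -1)) + 1))*B(4, 0) = (13 + ((4 + (-4 + (-1)²)) + 1))*(-6 - 2*4 + 3*0 + 4*0) = (13 + ((4 + (-4 + 1)) + 1))*(-6 - 8 + 0 + 0) = (13 + ((4 - 3) + 1))*(-14) = (13 + (1 + 1))*(-14) = (13 + 2)*(-14) = 15*(-14) = -210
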